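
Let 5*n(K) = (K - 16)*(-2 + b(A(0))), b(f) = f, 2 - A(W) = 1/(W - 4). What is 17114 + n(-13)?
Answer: 342251/20 ≈ 17113.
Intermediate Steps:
A(W) = 2 - 1/(-4 + W) (A(W) = 2 - 1/(W - 4) = 2 - 1/(-4 + W))
n(K) = -⅘ + K/20 (n(K) = ((K - 16)*(-2 + (-9 + 2*0)/(-4 + 0)))/5 = ((-16 + K)*(-2 + (-9 + 0)/(-4)))/5 = ((-16 + K)*(-2 - ¼*(-9)))/5 = ((-16 + K)*(-2 + 9/4))/5 = ((-16 + K)*(¼))/5 = (-4 + K/4)/5 = -⅘ + K/20)
17114 + n(-13) = 17114 + (-⅘ + (1/20)*(-13)) = 17114 + (-⅘ - 13/20) = 17114 - 29/20 = 342251/20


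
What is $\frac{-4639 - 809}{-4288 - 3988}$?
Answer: $\frac{1362}{2069} \approx 0.65829$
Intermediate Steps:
$\frac{-4639 - 809}{-4288 - 3988} = - \frac{5448}{-8276} = \left(-5448\right) \left(- \frac{1}{8276}\right) = \frac{1362}{2069}$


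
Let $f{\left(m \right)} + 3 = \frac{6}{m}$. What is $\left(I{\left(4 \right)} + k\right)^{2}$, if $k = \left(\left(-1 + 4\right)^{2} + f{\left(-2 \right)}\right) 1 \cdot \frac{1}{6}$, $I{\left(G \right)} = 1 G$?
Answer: $\frac{81}{4} \approx 20.25$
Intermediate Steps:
$I{\left(G \right)} = G$
$f{\left(m \right)} = -3 + \frac{6}{m}$
$k = \frac{1}{2}$ ($k = \left(\left(-1 + 4\right)^{2} - \left(3 - \frac{6}{-2}\right)\right) 1 \cdot \frac{1}{6} = \left(3^{2} + \left(-3 + 6 \left(- \frac{1}{2}\right)\right)\right) 1 \cdot \frac{1}{6} = \left(9 - 6\right) \frac{1}{6} = 3 \cdot \frac{1}{6} = \frac{1}{2} \approx 0.5$)
$\left(I{\left(4 \right)} + k\right)^{2} = \left(4 + \frac{1}{2}\right)^{2} = \left(\frac{9}{2}\right)^{2} = \frac{81}{4}$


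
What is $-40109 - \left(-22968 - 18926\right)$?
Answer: $1785$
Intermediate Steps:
$-40109 - \left(-22968 - 18926\right) = -40109 - -41894 = -40109 + 41894 = 1785$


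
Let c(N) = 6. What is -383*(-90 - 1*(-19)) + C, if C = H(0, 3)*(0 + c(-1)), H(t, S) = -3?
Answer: 27175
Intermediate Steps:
C = -18 (C = -3*(0 + 6) = -3*6 = -18)
-383*(-90 - 1*(-19)) + C = -383*(-90 - 1*(-19)) - 18 = -383*(-90 + 19) - 18 = -383*(-71) - 18 = 27193 - 18 = 27175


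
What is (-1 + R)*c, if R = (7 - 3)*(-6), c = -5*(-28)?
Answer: -3500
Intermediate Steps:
c = 140
R = -24 (R = 4*(-6) = -24)
(-1 + R)*c = (-1 - 24)*140 = -25*140 = -3500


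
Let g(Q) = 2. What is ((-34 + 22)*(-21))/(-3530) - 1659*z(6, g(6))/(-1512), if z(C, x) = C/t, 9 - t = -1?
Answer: 24863/42360 ≈ 0.58695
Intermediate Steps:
t = 10 (t = 9 - 1*(-1) = 9 + 1 = 10)
z(C, x) = C/10
((-34 + 22)*(-21))/(-3530) - 1659*z(6, g(6))/(-1512) = ((-34 + 22)*(-21))/(-3530) - 1659*6/10/(-1512) = -12*(-21)*(-1/3530) - 1659*3/5*(-1/1512) = 252*(-1/3530) - 4977/5*(-1/1512) = -126/1765 + 79/120 = 24863/42360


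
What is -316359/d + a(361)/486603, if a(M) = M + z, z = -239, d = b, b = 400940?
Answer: -153892323797/195098606820 ≈ -0.78879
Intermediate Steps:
d = 400940
a(M) = -239 + M (a(M) = M - 239 = -239 + M)
-316359/d + a(361)/486603 = -316359/400940 + (-239 + 361)/486603 = -316359*1/400940 + 122*(1/486603) = -316359/400940 + 122/486603 = -153892323797/195098606820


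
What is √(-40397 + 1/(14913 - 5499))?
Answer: I*√397791035422/3138 ≈ 200.99*I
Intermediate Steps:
√(-40397 + 1/(14913 - 5499)) = √(-40397 + 1/9414) = √(-380297357/9414) = I*√397791035422/3138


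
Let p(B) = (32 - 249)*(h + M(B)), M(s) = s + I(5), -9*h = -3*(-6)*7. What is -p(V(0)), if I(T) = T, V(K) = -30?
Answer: -8463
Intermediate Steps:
h = -14 (h = -(-3*(-6))*7/9 = -2*7 = -⅑*126 = -14)
M(s) = 5 + s (M(s) = s + 5 = 5 + s)
p(B) = 1953 - 217*B (p(B) = (32 - 249)*(-14 + (5 + B)) = -217*(-9 + B) = 1953 - 217*B)
-p(V(0)) = -(1953 - 217*(-30)) = -(1953 + 6510) = -1*8463 = -8463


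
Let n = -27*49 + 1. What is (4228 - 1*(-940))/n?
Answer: -2584/661 ≈ -3.9092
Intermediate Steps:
n = -1322 (n = -1323 + 1 = -1322)
(4228 - 1*(-940))/n = (4228 - 1*(-940))/(-1322) = (4228 + 940)*(-1/1322) = 5168*(-1/1322) = -2584/661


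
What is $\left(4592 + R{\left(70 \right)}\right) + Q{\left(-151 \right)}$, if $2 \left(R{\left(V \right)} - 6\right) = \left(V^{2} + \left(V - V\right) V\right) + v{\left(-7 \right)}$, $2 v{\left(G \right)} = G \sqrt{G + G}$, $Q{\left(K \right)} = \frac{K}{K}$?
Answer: $7049 - \frac{7 i \sqrt{14}}{4} \approx 7049.0 - 6.5479 i$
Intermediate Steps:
$Q{\left(K \right)} = 1$
$v{\left(G \right)} = \frac{\sqrt{2} G^{\frac{3}{2}}}{2}$ ($v{\left(G \right)} = \frac{G \sqrt{G + G}}{2} = \frac{G \sqrt{2 G}}{2} = \frac{G \sqrt{2} \sqrt{G}}{2} = \frac{\sqrt{2} G^{\frac{3}{2}}}{2}$)
$R{\left(V \right)} = 6 + \frac{V^{2}}{2} - \frac{7 i \sqrt{14}}{4}$ ($R{\left(V \right)} = 6 + \frac{\left(V^{2} + \left(V - V\right) V\right) + \frac{\sqrt{2} \left(-7\right)^{\frac{3}{2}}}{2}}{2} = 6 + \frac{\left(V^{2} + 0 V\right) + \frac{\sqrt{2} \left(- 7 i \sqrt{7}\right)}{2}}{2} = 6 + \frac{\left(V^{2} + 0\right) - \frac{7 i \sqrt{14}}{2}}{2} = 6 + \frac{V^{2} - \frac{7 i \sqrt{14}}{2}}{2} = 6 + \left(\frac{V^{2}}{2} - \frac{7 i \sqrt{14}}{4}\right) = 6 + \frac{V^{2}}{2} - \frac{7 i \sqrt{14}}{4}$)
$\left(4592 + R{\left(70 \right)}\right) + Q{\left(-151 \right)} = \left(4592 + \left(6 + \frac{70^{2}}{2} - \frac{7 i \sqrt{14}}{4}\right)\right) + 1 = \left(4592 + \left(6 + \frac{1}{2} \cdot 4900 - \frac{7 i \sqrt{14}}{4}\right)\right) + 1 = \left(4592 + \left(6 + 2450 - \frac{7 i \sqrt{14}}{4}\right)\right) + 1 = \left(4592 + \left(2456 - \frac{7 i \sqrt{14}}{4}\right)\right) + 1 = \left(7048 - \frac{7 i \sqrt{14}}{4}\right) + 1 = 7049 - \frac{7 i \sqrt{14}}{4}$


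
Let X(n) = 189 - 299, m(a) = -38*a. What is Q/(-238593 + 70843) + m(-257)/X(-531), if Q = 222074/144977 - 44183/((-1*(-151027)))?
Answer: -326092119907305057/3672960291327250 ≈ -88.782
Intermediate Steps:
X(n) = -110
Q = 27133651207/21895441379 (Q = 222074*(1/144977) - 44183/151027 = 222074/144977 - 44183*1/151027 = 222074/144977 - 44183/151027 = 27133651207/21895441379 ≈ 1.2392)
Q/(-238593 + 70843) + m(-257)/X(-531) = 27133651207/(21895441379*(-238593 + 70843)) - 38*(-257)/(-110) = (27133651207/21895441379)/(-167750) + 9766*(-1/110) = (27133651207/21895441379)*(-1/167750) - 4883/55 = -27133651207/3672960291327250 - 4883/55 = -326092119907305057/3672960291327250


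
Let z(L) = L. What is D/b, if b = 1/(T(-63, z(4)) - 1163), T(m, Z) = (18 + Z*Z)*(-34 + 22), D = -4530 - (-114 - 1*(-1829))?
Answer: 9810895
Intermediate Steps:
D = -6245 (D = -4530 - (-114 + 1829) = -4530 - 1*1715 = -4530 - 1715 = -6245)
T(m, Z) = -216 - 12*Z² (T(m, Z) = (18 + Z²)*(-12) = -216 - 12*Z²)
b = -1/1571 (b = 1/((-216 - 12*4²) - 1163) = 1/((-216 - 12*16) - 1163) = 1/((-216 - 192) - 1163) = 1/(-408 - 1163) = 1/(-1571) = -1/1571 ≈ -0.00063654)
D/b = -6245/(-1/1571) = -6245*(-1571) = 9810895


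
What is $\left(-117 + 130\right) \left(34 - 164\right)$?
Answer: $-1690$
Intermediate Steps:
$\left(-117 + 130\right) \left(34 - 164\right) = 13 \left(34 - 164\right) = 13 \left(-130\right) = -1690$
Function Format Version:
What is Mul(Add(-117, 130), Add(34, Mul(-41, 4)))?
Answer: -1690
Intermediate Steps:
Mul(Add(-117, 130), Add(34, Mul(-41, 4))) = Mul(13, Add(34, -164)) = Mul(13, -130) = -1690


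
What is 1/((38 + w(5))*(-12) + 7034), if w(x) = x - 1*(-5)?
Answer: 1/6458 ≈ 0.00015485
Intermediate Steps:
w(x) = 5 + x (w(x) = x + 5 = 5 + x)
1/((38 + w(5))*(-12) + 7034) = 1/((38 + (5 + 5))*(-12) + 7034) = 1/((38 + 10)*(-12) + 7034) = 1/(48*(-12) + 7034) = 1/(-576 + 7034) = 1/6458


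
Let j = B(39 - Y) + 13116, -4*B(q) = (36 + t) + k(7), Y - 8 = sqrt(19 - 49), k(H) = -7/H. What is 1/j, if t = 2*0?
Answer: 4/52429 ≈ 7.6294e-5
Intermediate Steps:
t = 0
Y = 8 + I*sqrt(30) (Y = 8 + sqrt(19 - 49) = 8 + sqrt(-30) = 8 + I*sqrt(30) ≈ 8.0 + 5.4772*I)
B(q) = -35/4 (B(q) = -((36 + 0) - 7/7)/4 = -(36 - 7*1/7)/4 = -(36 - 1)/4 = -1/4*35 = -35/4)
j = 52429/4 (j = -35/4 + 13116 = 52429/4 ≈ 13107.)
1/j = 1/(52429/4) = 4/52429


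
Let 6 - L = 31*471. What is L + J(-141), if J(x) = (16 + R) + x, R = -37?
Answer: -14757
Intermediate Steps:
J(x) = -21 + x (J(x) = (16 - 37) + x = -21 + x)
L = -14595 (L = 6 - 31*471 = 6 - 1*14601 = 6 - 14601 = -14595)
L + J(-141) = -14595 + (-21 - 141) = -14595 - 162 = -14757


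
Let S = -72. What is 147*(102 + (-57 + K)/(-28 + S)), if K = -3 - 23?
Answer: 1511601/100 ≈ 15116.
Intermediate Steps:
K = -26
147*(102 + (-57 + K)/(-28 + S)) = 147*(102 + (-57 - 26)/(-28 - 72)) = 147*(102 - 83/(-100)) = 147*(102 - 83*(-1/100)) = 147*(102 + 83/100) = 147*(10283/100) = 1511601/100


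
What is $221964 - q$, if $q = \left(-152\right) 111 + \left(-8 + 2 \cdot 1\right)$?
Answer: $238842$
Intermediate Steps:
$q = -16878$ ($q = -16872 + \left(-8 + 2\right) = -16872 - 6 = -16878$)
$221964 - q = 221964 - -16878 = 221964 + 16878 = 238842$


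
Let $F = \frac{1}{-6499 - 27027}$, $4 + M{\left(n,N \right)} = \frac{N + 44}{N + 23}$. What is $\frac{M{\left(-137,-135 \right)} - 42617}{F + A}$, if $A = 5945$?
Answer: $- \frac{1039188659}{144954232} \approx -7.1691$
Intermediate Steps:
$M{\left(n,N \right)} = -4 + \frac{44 + N}{23 + N}$ ($M{\left(n,N \right)} = -4 + \frac{N + 44}{N + 23} = -4 + \frac{44 + N}{23 + N}$)
$F = - \frac{1}{33526}$ ($F = \frac{1}{-6499 - 27027} = \frac{1}{-33526} = - \frac{1}{33526} \approx -2.9828 \cdot 10^{-5}$)
$\frac{M{\left(-137,-135 \right)} - 42617}{F + A} = \frac{\frac{3 \left(-16 - -135\right)}{23 - 135} - 42617}{- \frac{1}{33526} + 5945} = \frac{\frac{3 \left(-16 + 135\right)}{-112} - 42617}{\frac{199312069}{33526}} = \left(3 \left(- \frac{1}{112}\right) 119 - 42617\right) \frac{33526}{199312069} = \left(- \frac{51}{16} - 42617\right) \frac{33526}{199312069} = \left(- \frac{681923}{16}\right) \frac{33526}{199312069} = - \frac{1039188659}{144954232}$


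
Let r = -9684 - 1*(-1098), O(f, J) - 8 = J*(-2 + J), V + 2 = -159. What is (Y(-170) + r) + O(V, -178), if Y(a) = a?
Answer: 23292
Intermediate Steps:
V = -161 (V = -2 - 159 = -161)
O(f, J) = 8 + J*(-2 + J)
r = -8586 (r = -9684 + 1098 = -8586)
(Y(-170) + r) + O(V, -178) = (-170 - 8586) + (8 + (-178)**2 - 2*(-178)) = -8756 + (8 + 31684 + 356) = -8756 + 32048 = 23292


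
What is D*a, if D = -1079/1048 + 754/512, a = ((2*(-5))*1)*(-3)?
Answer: 222885/16768 ≈ 13.292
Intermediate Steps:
a = 30 (a = -10*1*(-3) = -10*(-3) = 30)
D = 14859/33536 (D = -1079*1/1048 + 754*(1/512) = -1079/1048 + 377/256 = 14859/33536 ≈ 0.44308)
D*a = (14859/33536)*30 = 222885/16768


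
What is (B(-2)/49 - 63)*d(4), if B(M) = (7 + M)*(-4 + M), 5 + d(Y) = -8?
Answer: 40521/49 ≈ 826.96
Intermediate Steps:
d(Y) = -13 (d(Y) = -5 - 8 = -13)
B(M) = (-4 + M)*(7 + M)
(B(-2)/49 - 63)*d(4) = ((-28 + (-2)**2 + 3*(-2))/49 - 63)*(-13) = ((-28 + 4 - 6)*(1/49) - 63)*(-13) = (-30*1/49 - 63)*(-13) = (-30/49 - 63)*(-13) = -3117/49*(-13) = 40521/49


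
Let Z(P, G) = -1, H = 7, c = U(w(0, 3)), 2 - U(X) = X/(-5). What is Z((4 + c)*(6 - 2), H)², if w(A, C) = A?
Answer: 1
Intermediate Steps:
U(X) = 2 + X/5 (U(X) = 2 - X/(-5) = 2 - X*(-1)/5 = 2 - (-1)*X/5 = 2 + X/5)
c = 2 (c = 2 + (⅕)*0 = 2 + 0 = 2)
Z((4 + c)*(6 - 2), H)² = (-1)² = 1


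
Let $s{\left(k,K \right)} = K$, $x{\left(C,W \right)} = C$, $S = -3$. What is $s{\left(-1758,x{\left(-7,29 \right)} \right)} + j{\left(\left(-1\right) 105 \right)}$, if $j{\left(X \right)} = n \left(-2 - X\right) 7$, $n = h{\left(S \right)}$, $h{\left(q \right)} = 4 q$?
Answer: $-8659$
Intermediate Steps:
$n = -12$ ($n = 4 \left(-3\right) = -12$)
$j{\left(X \right)} = 168 + 84 X$ ($j{\left(X \right)} = - 12 \left(-2 - X\right) 7 = \left(24 + 12 X\right) 7 = 168 + 84 X$)
$s{\left(-1758,x{\left(-7,29 \right)} \right)} + j{\left(\left(-1\right) 105 \right)} = -7 + \left(168 + 84 \left(\left(-1\right) 105\right)\right) = -7 + \left(168 + 84 \left(-105\right)\right) = -7 + \left(168 - 8820\right) = -7 - 8652 = -8659$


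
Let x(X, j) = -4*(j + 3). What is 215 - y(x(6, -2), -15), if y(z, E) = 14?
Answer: 201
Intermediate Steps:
x(X, j) = -12 - 4*j (x(X, j) = -4*(3 + j) = -12 - 4*j)
215 - y(x(6, -2), -15) = 215 - 1*14 = 215 - 14 = 201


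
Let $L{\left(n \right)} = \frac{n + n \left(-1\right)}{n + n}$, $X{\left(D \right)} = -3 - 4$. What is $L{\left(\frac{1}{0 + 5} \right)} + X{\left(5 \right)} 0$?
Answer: $0$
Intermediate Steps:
$X{\left(D \right)} = -7$
$L{\left(n \right)} = 0$ ($L{\left(n \right)} = \frac{n - n}{2 n} = 0 \frac{1}{2 n} = 0$)
$L{\left(\frac{1}{0 + 5} \right)} + X{\left(5 \right)} 0 = 0 - 0 = 0 + 0 = 0$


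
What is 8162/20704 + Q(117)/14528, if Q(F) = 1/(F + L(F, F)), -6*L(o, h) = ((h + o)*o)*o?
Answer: 1977851066545/5017082638464 ≈ 0.39422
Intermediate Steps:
L(o, h) = -o**2*(h + o)/6 (L(o, h) = -(h + o)*o*o/6 = -o*(h + o)*o/6 = -o**2*(h + o)/6)
Q(F) = 1/(F - F**3/3) (Q(F) = 1/(F + F**2*(-F - F)/6) = 1/(F + F**2*(-2*F)/6) = 1/(F - F**3/3))
8162/20704 + Q(117)/14528 = 8162/20704 + (3/(117*(3 - 1*117**2)))/14528 = 8162*(1/20704) + (3*(1/117)/(3 - 1*13689))*(1/14528) = 4081/10352 + (3*(1/117)/(3 - 13689))*(1/14528) = 4081/10352 + (3*(1/117)/(-13686))*(1/14528) = 4081/10352 + (3*(1/117)*(-1/13686))*(1/14528) = 4081/10352 - 1/533754*1/14528 = 4081/10352 - 1/7754378112 = 1977851066545/5017082638464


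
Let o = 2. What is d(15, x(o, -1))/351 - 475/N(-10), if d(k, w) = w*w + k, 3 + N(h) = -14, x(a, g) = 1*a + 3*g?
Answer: 166997/5967 ≈ 27.987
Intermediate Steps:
x(a, g) = a + 3*g
N(h) = -17 (N(h) = -3 - 14 = -17)
d(k, w) = k + w**2 (d(k, w) = w**2 + k = k + w**2)
d(15, x(o, -1))/351 - 475/N(-10) = (15 + (2 + 3*(-1))**2)/351 - 475/(-17) = (15 + (2 - 3)**2)*(1/351) - 475*(-1/17) = (15 + (-1)**2)*(1/351) + 475/17 = (15 + 1)*(1/351) + 475/17 = 16*(1/351) + 475/17 = 16/351 + 475/17 = 166997/5967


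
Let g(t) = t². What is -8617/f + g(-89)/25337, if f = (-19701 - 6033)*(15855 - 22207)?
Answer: 1294567087999/4141646018016 ≈ 0.31257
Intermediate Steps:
f = 163462368 (f = -25734*(-6352) = 163462368)
-8617/f + g(-89)/25337 = -8617/163462368 + (-89)²/25337 = -8617*1/163462368 + 7921*(1/25337) = -8617/163462368 + 7921/25337 = 1294567087999/4141646018016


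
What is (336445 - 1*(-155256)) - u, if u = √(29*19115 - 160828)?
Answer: 491701 - 3*√43723 ≈ 4.9107e+5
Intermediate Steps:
u = 3*√43723 (u = √(554335 - 160828) = √393507 = 3*√43723 ≈ 627.30)
(336445 - 1*(-155256)) - u = (336445 - 1*(-155256)) - 3*√43723 = (336445 + 155256) - 3*√43723 = 491701 - 3*√43723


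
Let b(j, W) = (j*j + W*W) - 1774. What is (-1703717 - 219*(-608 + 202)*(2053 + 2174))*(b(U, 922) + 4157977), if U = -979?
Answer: 2231618049438008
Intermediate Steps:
b(j, W) = -1774 + W**2 + j**2 (b(j, W) = (j**2 + W**2) - 1774 = (W**2 + j**2) - 1774 = -1774 + W**2 + j**2)
(-1703717 - 219*(-608 + 202)*(2053 + 2174))*(b(U, 922) + 4157977) = (-1703717 - 219*(-608 + 202)*(2053 + 2174))*((-1774 + 922**2 + (-979)**2) + 4157977) = (-1703717 - (-88914)*4227)*((-1774 + 850084 + 958441) + 4157977) = (-1703717 - 219*(-1716162))*(1806751 + 4157977) = (-1703717 + 375839478)*5964728 = 374135761*5964728 = 2231618049438008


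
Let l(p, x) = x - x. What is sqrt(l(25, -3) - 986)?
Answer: I*sqrt(986) ≈ 31.401*I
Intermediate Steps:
l(p, x) = 0
sqrt(l(25, -3) - 986) = sqrt(0 - 986) = sqrt(-986) = I*sqrt(986)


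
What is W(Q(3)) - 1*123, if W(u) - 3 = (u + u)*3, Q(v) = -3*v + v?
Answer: -156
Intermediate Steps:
Q(v) = -2*v
W(u) = 3 + 6*u (W(u) = 3 + (u + u)*3 = 3 + (2*u)*3 = 3 + 6*u)
W(Q(3)) - 1*123 = (3 + 6*(-2*3)) - 1*123 = (3 + 6*(-6)) - 123 = (3 - 36) - 123 = -33 - 123 = -156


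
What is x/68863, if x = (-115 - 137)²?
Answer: 63504/68863 ≈ 0.92218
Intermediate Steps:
x = 63504 (x = (-252)² = 63504)
x/68863 = 63504/68863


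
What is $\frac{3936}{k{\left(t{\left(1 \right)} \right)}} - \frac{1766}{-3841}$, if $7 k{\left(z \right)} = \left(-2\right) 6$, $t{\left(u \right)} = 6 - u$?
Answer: $- \frac{8817170}{3841} \approx -2295.5$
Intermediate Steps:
$k{\left(z \right)} = - \frac{12}{7}$ ($k{\left(z \right)} = \frac{\left(-2\right) 6}{7} = \frac{1}{7} \left(-12\right) = - \frac{12}{7}$)
$\frac{3936}{k{\left(t{\left(1 \right)} \right)}} - \frac{1766}{-3841} = \frac{3936}{- \frac{12}{7}} - \frac{1766}{-3841} = 3936 \left(- \frac{7}{12}\right) - - \frac{1766}{3841} = -2296 + \frac{1766}{3841} = - \frac{8817170}{3841}$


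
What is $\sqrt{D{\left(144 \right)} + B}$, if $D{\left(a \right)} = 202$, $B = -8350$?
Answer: $2 i \sqrt{2037} \approx 90.266 i$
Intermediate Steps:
$\sqrt{D{\left(144 \right)} + B} = \sqrt{202 - 8350} = \sqrt{-8148} = 2 i \sqrt{2037}$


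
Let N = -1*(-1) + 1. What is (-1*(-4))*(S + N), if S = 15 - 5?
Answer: 48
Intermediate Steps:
S = 10
N = 2 (N = 1 + 1 = 2)
(-1*(-4))*(S + N) = (-1*(-4))*(10 + 2) = 4*12 = 48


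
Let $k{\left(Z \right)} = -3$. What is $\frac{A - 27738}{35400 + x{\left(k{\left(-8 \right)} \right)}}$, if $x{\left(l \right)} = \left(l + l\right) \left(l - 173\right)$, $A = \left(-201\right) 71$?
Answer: $- \frac{14003}{12152} \approx -1.1523$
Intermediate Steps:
$A = -14271$
$x{\left(l \right)} = 2 l \left(-173 + l\right)$
$\frac{A - 27738}{35400 + x{\left(k{\left(-8 \right)} \right)}} = \frac{-14271 - 27738}{35400 + 2 \left(-3\right) \left(-173 - 3\right)} = \frac{-14271 - 27738}{35400 + 2 \left(-3\right) \left(-176\right)} = - \frac{42009}{35400 + 1056} = - \frac{42009}{36456} = \left(-42009\right) \frac{1}{36456} = - \frac{14003}{12152}$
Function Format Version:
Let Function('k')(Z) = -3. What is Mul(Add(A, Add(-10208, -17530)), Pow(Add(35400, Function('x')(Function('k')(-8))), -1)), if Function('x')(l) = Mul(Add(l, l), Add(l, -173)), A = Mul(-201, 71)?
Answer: Rational(-14003, 12152) ≈ -1.1523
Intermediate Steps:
A = -14271
Function('x')(l) = Mul(2, l, Add(-173, l)) (Function('x')(l) = Mul(Mul(2, l), Add(-173, l)) = Mul(2, l, Add(-173, l)))
Mul(Add(A, Add(-10208, -17530)), Pow(Add(35400, Function('x')(Function('k')(-8))), -1)) = Mul(Add(-14271, Add(-10208, -17530)), Pow(Add(35400, Mul(2, -3, Add(-173, -3))), -1)) = Mul(Add(-14271, -27738), Pow(Add(35400, Mul(2, -3, -176)), -1)) = Mul(-42009, Pow(Add(35400, 1056), -1)) = Mul(-42009, Pow(36456, -1)) = Mul(-42009, Rational(1, 36456)) = Rational(-14003, 12152)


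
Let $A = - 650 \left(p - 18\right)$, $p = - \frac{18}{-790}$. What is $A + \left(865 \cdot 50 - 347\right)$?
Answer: $\frac{4312467}{79} \approx 54588.0$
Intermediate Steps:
$p = \frac{9}{395}$ ($p = \left(-18\right) \left(- \frac{1}{790}\right) = \frac{9}{395} \approx 0.022785$)
$A = \frac{923130}{79}$ ($A = - 650 \left(\frac{9}{395} - 18\right) = \left(-650\right) \left(- \frac{7101}{395}\right) = \frac{923130}{79} \approx 11685.0$)
$A + \left(865 \cdot 50 - 347\right) = \frac{923130}{79} + \left(865 \cdot 50 - 347\right) = \frac{923130}{79} + \left(43250 - 347\right) = \frac{923130}{79} + 42903 = \frac{4312467}{79}$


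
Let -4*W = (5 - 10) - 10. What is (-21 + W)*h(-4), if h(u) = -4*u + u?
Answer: -207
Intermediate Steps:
h(u) = -3*u
W = 15/4 (W = -((5 - 10) - 10)/4 = -(-5 - 10)/4 = -¼*(-15) = 15/4 ≈ 3.7500)
(-21 + W)*h(-4) = (-21 + 15/4)*(-3*(-4)) = -69/4*12 = -207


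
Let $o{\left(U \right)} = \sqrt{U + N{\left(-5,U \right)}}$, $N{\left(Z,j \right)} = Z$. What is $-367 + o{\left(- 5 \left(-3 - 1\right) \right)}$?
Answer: $-367 + \sqrt{15} \approx -363.13$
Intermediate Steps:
$o{\left(U \right)} = \sqrt{-5 + U}$ ($o{\left(U \right)} = \sqrt{U - 5} = \sqrt{-5 + U}$)
$-367 + o{\left(- 5 \left(-3 - 1\right) \right)} = -367 + \sqrt{-5 - 5 \left(-3 - 1\right)} = -367 + \sqrt{-5 - -20} = -367 + \sqrt{-5 + 20} = -367 + \sqrt{15}$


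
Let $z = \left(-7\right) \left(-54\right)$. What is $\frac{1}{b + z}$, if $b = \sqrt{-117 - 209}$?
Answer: $\frac{189}{71605} - \frac{i \sqrt{326}}{143210} \approx 0.0026395 - 0.00012608 i$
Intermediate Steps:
$z = 378$
$b = i \sqrt{326}$ ($b = \sqrt{-326} = i \sqrt{326} \approx 18.055 i$)
$\frac{1}{b + z} = \frac{1}{i \sqrt{326} + 378} = \frac{1}{378 + i \sqrt{326}}$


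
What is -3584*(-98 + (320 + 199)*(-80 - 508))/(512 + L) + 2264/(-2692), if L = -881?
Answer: -736321217494/248337 ≈ -2.9650e+6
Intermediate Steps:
-3584*(-98 + (320 + 199)*(-80 - 508))/(512 + L) + 2264/(-2692) = -3584*(-98 + (320 + 199)*(-80 - 508))/(512 - 881) + 2264/(-2692) = -3584/((-369/(-98 + 519*(-588)))) + 2264*(-1/2692) = -3584/((-369/(-98 - 305172))) - 566/673 = -3584/((-369/(-305270))) - 566/673 = -3584/((-369*(-1/305270))) - 566/673 = -3584/369/305270 - 566/673 = -3584*305270/369 - 566/673 = -1094087680/369 - 566/673 = -736321217494/248337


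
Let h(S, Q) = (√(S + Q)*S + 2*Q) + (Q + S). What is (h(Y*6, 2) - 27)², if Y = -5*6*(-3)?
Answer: 158316561 + 560520*√542 ≈ 1.7137e+8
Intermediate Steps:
Y = 90 (Y = -30*(-3) = 90)
h(S, Q) = S + 3*Q + S*√(Q + S) (h(S, Q) = (√(Q + S)*S + 2*Q) + (Q + S) = (S*√(Q + S) + 2*Q) + (Q + S) = (2*Q + S*√(Q + S)) + (Q + S) = S + 3*Q + S*√(Q + S))
(h(Y*6, 2) - 27)² = ((90*6 + 3*2 + (90*6)*√(2 + 90*6)) - 27)² = ((540 + 6 + 540*√(2 + 540)) - 27)² = ((540 + 6 + 540*√542) - 27)² = ((546 + 540*√542) - 27)² = (519 + 540*√542)²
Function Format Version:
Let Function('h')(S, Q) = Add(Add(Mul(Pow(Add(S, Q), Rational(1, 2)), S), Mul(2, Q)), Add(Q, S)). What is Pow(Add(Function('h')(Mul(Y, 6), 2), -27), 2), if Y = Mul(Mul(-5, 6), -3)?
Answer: Add(158316561, Mul(560520, Pow(542, Rational(1, 2)))) ≈ 1.7137e+8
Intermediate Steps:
Y = 90 (Y = Mul(-30, -3) = 90)
Function('h')(S, Q) = Add(S, Mul(3, Q), Mul(S, Pow(Add(Q, S), Rational(1, 2)))) (Function('h')(S, Q) = Add(Add(Mul(Pow(Add(Q, S), Rational(1, 2)), S), Mul(2, Q)), Add(Q, S)) = Add(Add(Mul(S, Pow(Add(Q, S), Rational(1, 2))), Mul(2, Q)), Add(Q, S)) = Add(Add(Mul(2, Q), Mul(S, Pow(Add(Q, S), Rational(1, 2)))), Add(Q, S)) = Add(S, Mul(3, Q), Mul(S, Pow(Add(Q, S), Rational(1, 2)))))
Pow(Add(Function('h')(Mul(Y, 6), 2), -27), 2) = Pow(Add(Add(Mul(90, 6), Mul(3, 2), Mul(Mul(90, 6), Pow(Add(2, Mul(90, 6)), Rational(1, 2)))), -27), 2) = Pow(Add(Add(540, 6, Mul(540, Pow(Add(2, 540), Rational(1, 2)))), -27), 2) = Pow(Add(Add(540, 6, Mul(540, Pow(542, Rational(1, 2)))), -27), 2) = Pow(Add(Add(546, Mul(540, Pow(542, Rational(1, 2)))), -27), 2) = Pow(Add(519, Mul(540, Pow(542, Rational(1, 2)))), 2)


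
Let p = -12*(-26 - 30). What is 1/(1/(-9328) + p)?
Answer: 9328/6268415 ≈ 0.0014881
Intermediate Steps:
p = 672 (p = -12*(-56) = 672)
1/(1/(-9328) + p) = 1/(1/(-9328) + 672) = 1/(-1/9328 + 672) = 1/(6268415/9328) = 9328/6268415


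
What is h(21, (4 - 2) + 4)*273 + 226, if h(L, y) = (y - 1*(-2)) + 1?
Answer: 2683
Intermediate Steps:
h(L, y) = 3 + y (h(L, y) = (y + 2) + 1 = (2 + y) + 1 = 3 + y)
h(21, (4 - 2) + 4)*273 + 226 = (3 + ((4 - 2) + 4))*273 + 226 = (3 + (2 + 4))*273 + 226 = (3 + 6)*273 + 226 = 9*273 + 226 = 2457 + 226 = 2683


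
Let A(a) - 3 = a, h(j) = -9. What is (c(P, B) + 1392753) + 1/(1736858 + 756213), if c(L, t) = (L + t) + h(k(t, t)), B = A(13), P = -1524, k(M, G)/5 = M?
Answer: 3468450125757/2493071 ≈ 1.3912e+6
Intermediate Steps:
k(M, G) = 5*M
A(a) = 3 + a
B = 16 (B = 3 + 13 = 16)
c(L, t) = -9 + L + t (c(L, t) = (L + t) - 9 = -9 + L + t)
(c(P, B) + 1392753) + 1/(1736858 + 756213) = ((-9 - 1524 + 16) + 1392753) + 1/(1736858 + 756213) = (-1517 + 1392753) + 1/2493071 = 1391236 + 1/2493071 = 3468450125757/2493071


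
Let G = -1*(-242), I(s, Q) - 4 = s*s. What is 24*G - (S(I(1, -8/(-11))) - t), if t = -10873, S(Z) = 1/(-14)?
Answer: -70909/14 ≈ -5064.9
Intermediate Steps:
I(s, Q) = 4 + s**2 (I(s, Q) = 4 + s*s = 4 + s**2)
G = 242
S(Z) = -1/14
24*G - (S(I(1, -8/(-11))) - t) = 24*242 - (-1/14 - 1*(-10873)) = 5808 - (-1/14 + 10873) = 5808 - 1*152221/14 = 5808 - 152221/14 = -70909/14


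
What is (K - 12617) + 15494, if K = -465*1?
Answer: 2412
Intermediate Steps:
K = -465
(K - 12617) + 15494 = (-465 - 12617) + 15494 = -13082 + 15494 = 2412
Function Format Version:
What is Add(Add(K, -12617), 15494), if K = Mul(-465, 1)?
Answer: 2412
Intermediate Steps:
K = -465
Add(Add(K, -12617), 15494) = Add(Add(-465, -12617), 15494) = Add(-13082, 15494) = 2412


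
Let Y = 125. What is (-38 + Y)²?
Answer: 7569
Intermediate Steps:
(-38 + Y)² = (-38 + 125)² = 87² = 7569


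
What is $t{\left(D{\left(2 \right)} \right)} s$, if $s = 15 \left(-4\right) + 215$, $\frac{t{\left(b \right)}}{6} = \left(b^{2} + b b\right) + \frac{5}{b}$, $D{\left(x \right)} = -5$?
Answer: $45570$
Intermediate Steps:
$t{\left(b \right)} = 12 b^{2} + \frac{30}{b}$ ($t{\left(b \right)} = 6 \left(\left(b^{2} + b b\right) + \frac{5}{b}\right) = 6 \left(\left(b^{2} + b^{2}\right) + \frac{5}{b}\right) = 6 \left(2 b^{2} + \frac{5}{b}\right) = 12 b^{2} + \frac{30}{b}$)
$s = 155$ ($s = -60 + 215 = 155$)
$t{\left(D{\left(2 \right)} \right)} s = \frac{6 \left(5 + 2 \left(-5\right)^{3}\right)}{-5} \cdot 155 = 6 \left(- \frac{1}{5}\right) \left(5 + 2 \left(-125\right)\right) 155 = 6 \left(- \frac{1}{5}\right) \left(5 - 250\right) 155 = 6 \left(- \frac{1}{5}\right) \left(-245\right) 155 = 294 \cdot 155 = 45570$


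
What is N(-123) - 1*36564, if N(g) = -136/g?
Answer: -4497236/123 ≈ -36563.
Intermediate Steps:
N(-123) - 1*36564 = -136/(-123) - 1*36564 = -136*(-1/123) - 36564 = 136/123 - 36564 = -4497236/123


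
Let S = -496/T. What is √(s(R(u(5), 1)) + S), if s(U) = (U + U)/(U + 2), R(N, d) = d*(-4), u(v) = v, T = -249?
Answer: 2*√92877/249 ≈ 2.4478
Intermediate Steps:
R(N, d) = -4*d
s(U) = 2*U/(2 + U) (s(U) = (2*U)/(2 + U) = 2*U/(2 + U))
S = 496/249 (S = -496/(-249) = -496*(-1/249) = 496/249 ≈ 1.9920)
√(s(R(u(5), 1)) + S) = √(2*(-4*1)/(2 - 4*1) + 496/249) = √(2*(-4)/(2 - 4) + 496/249) = √(2*(-4)/(-2) + 496/249) = √(2*(-4)*(-½) + 496/249) = √(4 + 496/249) = √(1492/249) = 2*√92877/249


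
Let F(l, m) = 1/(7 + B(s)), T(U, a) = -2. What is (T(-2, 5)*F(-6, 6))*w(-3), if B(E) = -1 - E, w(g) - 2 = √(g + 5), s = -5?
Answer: -4/11 - 2*√2/11 ≈ -0.62077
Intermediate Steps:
w(g) = 2 + √(5 + g) (w(g) = 2 + √(g + 5) = 2 + √(5 + g))
F(l, m) = 1/11 (F(l, m) = 1/(7 + (-1 - 1*(-5))) = 1/(7 + (-1 + 5)) = 1/(7 + 4) = 1/11)
(T(-2, 5)*F(-6, 6))*w(-3) = (-2*1/11)*(2 + √(5 - 3)) = -2*(2 + √2)/11 = -4/11 - 2*√2/11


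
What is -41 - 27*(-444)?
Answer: 11947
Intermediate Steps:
-41 - 27*(-444) = -41 + 11988 = 11947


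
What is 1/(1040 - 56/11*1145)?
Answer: -11/52680 ≈ -0.00020881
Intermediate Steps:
1/(1040 - 56/11*1145) = 1/(1040 - 64120/11) = 1/(-52680/11) = -11/52680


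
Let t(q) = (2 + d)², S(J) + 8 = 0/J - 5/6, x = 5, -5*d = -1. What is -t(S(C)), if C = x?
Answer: -121/25 ≈ -4.8400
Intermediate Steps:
d = ⅕ (d = -⅕*(-1) = ⅕ ≈ 0.20000)
C = 5
S(J) = -53/6 (S(J) = -8 + (0/J - 5/6) = -8 + (0 - 5*⅙) = -8 + (0 - ⅚) = -8 - ⅚ = -53/6)
t(q) = 121/25 (t(q) = (2 + ⅕)² = (11/5)² = 121/25)
-t(S(C)) = -1*121/25 = -121/25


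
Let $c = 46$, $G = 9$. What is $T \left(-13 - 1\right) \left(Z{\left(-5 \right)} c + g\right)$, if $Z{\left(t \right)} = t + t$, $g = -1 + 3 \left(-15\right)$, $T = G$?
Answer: $63756$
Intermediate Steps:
$T = 9$
$g = -46$ ($g = -1 - 45 = -46$)
$Z{\left(t \right)} = 2 t$
$T \left(-13 - 1\right) \left(Z{\left(-5 \right)} c + g\right) = 9 \left(-13 - 1\right) \left(2 \left(-5\right) 46 - 46\right) = 9 \left(-14\right) \left(\left(-10\right) 46 - 46\right) = - 126 \left(-460 - 46\right) = \left(-126\right) \left(-506\right) = 63756$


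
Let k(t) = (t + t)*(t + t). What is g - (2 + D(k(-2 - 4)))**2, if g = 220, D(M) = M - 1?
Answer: -20805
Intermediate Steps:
k(t) = 4*t**2 (k(t) = (2*t)*(2*t) = 4*t**2)
D(M) = -1 + M
g - (2 + D(k(-2 - 4)))**2 = 220 - (2 + (-1 + 4*(-2 - 4)**2))**2 = 220 - (2 + (-1 + 4*(-6)**2))**2 = 220 - (2 + (-1 + 4*36))**2 = 220 - (2 + (-1 + 144))**2 = 220 - (2 + 143)**2 = 220 - 1*145**2 = 220 - 1*21025 = 220 - 21025 = -20805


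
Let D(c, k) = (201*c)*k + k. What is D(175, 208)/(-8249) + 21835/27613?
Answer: -201853379789/227779637 ≈ -886.18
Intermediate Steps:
D(c, k) = k + 201*c*k (D(c, k) = 201*c*k + k = k + 201*c*k)
D(175, 208)/(-8249) + 21835/27613 = (208*(1 + 201*175))/(-8249) + 21835/27613 = (208*(1 + 35175))*(-1/8249) + 21835*(1/27613) = (208*35176)*(-1/8249) + 21835/27613 = 7316608*(-1/8249) + 21835/27613 = -7316608/8249 + 21835/27613 = -201853379789/227779637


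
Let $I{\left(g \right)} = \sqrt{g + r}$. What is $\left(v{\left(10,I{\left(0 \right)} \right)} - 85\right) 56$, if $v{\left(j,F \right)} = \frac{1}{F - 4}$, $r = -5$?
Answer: $- \frac{14312}{3} - \frac{8 i \sqrt{5}}{3} \approx -4770.7 - 5.9628 i$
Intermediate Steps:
$I{\left(g \right)} = \sqrt{-5 + g}$ ($I{\left(g \right)} = \sqrt{g - 5} = \sqrt{-5 + g}$)
$v{\left(j,F \right)} = \frac{1}{-4 + F}$
$\left(v{\left(10,I{\left(0 \right)} \right)} - 85\right) 56 = \left(\frac{1}{-4 + \sqrt{-5 + 0}} - 85\right) 56 = \left(\frac{1}{-4 + \sqrt{-5}} - 85\right) 56 = \left(\frac{1}{-4 + i \sqrt{5}} - 85\right) 56 = \left(-85 + \frac{1}{-4 + i \sqrt{5}}\right) 56 = -4760 + \frac{56}{-4 + i \sqrt{5}}$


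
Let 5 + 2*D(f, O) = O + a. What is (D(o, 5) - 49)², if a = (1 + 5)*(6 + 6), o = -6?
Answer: 169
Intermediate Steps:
a = 72 (a = 6*12 = 72)
D(f, O) = 67/2 + O/2 (D(f, O) = -5/2 + (O + 72)/2 = -5/2 + (72 + O)/2 = -5/2 + (36 + O/2) = 67/2 + O/2)
(D(o, 5) - 49)² = ((67/2 + (½)*5) - 49)² = ((67/2 + 5/2) - 49)² = (36 - 49)² = (-13)² = 169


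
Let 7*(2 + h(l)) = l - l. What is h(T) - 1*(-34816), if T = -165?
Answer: 34814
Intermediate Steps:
h(l) = -2 (h(l) = -2 + (l - l)/7 = -2 + (⅐)*0 = -2 + 0 = -2)
h(T) - 1*(-34816) = -2 - 1*(-34816) = -2 + 34816 = 34814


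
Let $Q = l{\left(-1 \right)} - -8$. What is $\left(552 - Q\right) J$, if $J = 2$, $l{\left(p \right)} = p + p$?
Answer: $1092$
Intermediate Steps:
$l{\left(p \right)} = 2 p$
$Q = 6$ ($Q = 2 \left(-1\right) - -8 = -2 + 8 = 6$)
$\left(552 - Q\right) J = \left(552 - 6\right) 2 = 546 \cdot 2 = 1092$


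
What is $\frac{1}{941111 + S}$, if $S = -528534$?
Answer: $\frac{1}{412577} \approx 2.4238 \cdot 10^{-6}$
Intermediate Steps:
$\frac{1}{941111 + S} = \frac{1}{941111 - 528534} = \frac{1}{412577}$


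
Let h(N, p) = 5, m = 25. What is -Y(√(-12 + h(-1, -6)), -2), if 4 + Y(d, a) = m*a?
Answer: 54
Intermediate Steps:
Y(d, a) = -4 + 25*a
-Y(√(-12 + h(-1, -6)), -2) = -(-4 + 25*(-2)) = -(-4 - 50) = -1*(-54) = 54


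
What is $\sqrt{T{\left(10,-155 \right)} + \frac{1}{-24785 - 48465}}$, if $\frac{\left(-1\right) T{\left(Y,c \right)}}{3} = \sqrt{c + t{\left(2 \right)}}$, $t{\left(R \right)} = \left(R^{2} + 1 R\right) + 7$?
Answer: $\frac{\sqrt{-2930 - 643867500 i \sqrt{142}}}{14650} \approx 4.2278 - 4.2278 i$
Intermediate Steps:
$t{\left(R \right)} = 7 + R + R^{2}$ ($t{\left(R \right)} = \left(R^{2} + R\right) + 7 = \left(R + R^{2}\right) + 7 = 7 + R + R^{2}$)
$T{\left(Y,c \right)} = - 3 \sqrt{13 + c}$ ($T{\left(Y,c \right)} = - 3 \sqrt{c + \left(7 + 2 + 2^{2}\right)} = - 3 \sqrt{c + \left(7 + 2 + 4\right)} = - 3 \sqrt{c + 13} = - 3 \sqrt{13 + c}$)
$\sqrt{T{\left(10,-155 \right)} + \frac{1}{-24785 - 48465}} = \sqrt{- 3 \sqrt{13 - 155} + \frac{1}{-24785 - 48465}} = \sqrt{- 3 \sqrt{-142} + \frac{1}{-73250}} = \sqrt{- 3 i \sqrt{142} - \frac{1}{73250}} = \sqrt{- \frac{1}{73250} - 3 i \sqrt{142}}$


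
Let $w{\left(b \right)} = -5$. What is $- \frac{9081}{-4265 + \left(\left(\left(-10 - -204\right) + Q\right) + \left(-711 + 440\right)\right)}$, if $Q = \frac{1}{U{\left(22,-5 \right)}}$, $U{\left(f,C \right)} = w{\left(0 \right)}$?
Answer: $\frac{15135}{7237} \approx 2.0913$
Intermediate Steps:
$U{\left(f,C \right)} = -5$
$Q = - \frac{1}{5}$ ($Q = \frac{1}{-5} = - \frac{1}{5} \approx -0.2$)
$- \frac{9081}{-4265 + \left(\left(\left(-10 - -204\right) + Q\right) + \left(-711 + 440\right)\right)} = - \frac{9081}{-4265 + \left(\left(\left(-10 - -204\right) - \frac{1}{5}\right) + \left(-711 + 440\right)\right)} = - \frac{9081}{-4265 + \left(\left(\left(-10 + 204\right) - \frac{1}{5}\right) - 271\right)} = - \frac{9081}{-4265 + \left(\left(194 - \frac{1}{5}\right) - 271\right)} = - \frac{9081}{-4265 + \left(\frac{969}{5} - 271\right)} = - \frac{9081}{-4265 - \frac{386}{5}} = - \frac{9081}{- \frac{21711}{5}} = \left(-9081\right) \left(- \frac{5}{21711}\right) = \frac{15135}{7237}$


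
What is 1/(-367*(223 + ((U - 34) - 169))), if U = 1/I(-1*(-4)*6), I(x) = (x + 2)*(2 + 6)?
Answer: -208/1527087 ≈ -0.00013621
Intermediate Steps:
I(x) = 16 + 8*x (I(x) = (2 + x)*8 = 16 + 8*x)
U = 1/208 (U = 1/(16 + 8*(-1*(-4)*6)) = 1/(16 + 8*(4*6)) = 1/(16 + 8*24) = 1/(16 + 192) = 1/208 ≈ 0.0048077)
1/(-367*(223 + ((U - 34) - 169))) = 1/(-367*(223 + ((1/208 - 34) - 169))) = 1/(-367*(223 + (-7071/208 - 169))) = 1/(-367*(223 - 42223/208)) = 1/(-367*4161/208) = 1/(-1527087/208) = -208/1527087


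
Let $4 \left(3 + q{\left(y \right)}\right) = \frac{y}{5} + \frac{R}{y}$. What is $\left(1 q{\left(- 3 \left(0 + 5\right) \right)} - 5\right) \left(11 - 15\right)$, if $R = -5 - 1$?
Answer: $\frac{173}{5} \approx 34.6$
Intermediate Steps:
$R = -6$ ($R = -5 - 1 = -6$)
$q{\left(y \right)} = -3 - \frac{3}{2 y} + \frac{y}{20}$ ($q{\left(y \right)} = -3 + \frac{\frac{y}{5} - \frac{6}{y}}{4} = -3 + \frac{- \frac{6}{y} + \frac{y}{5}}{4} = -3 + \left(- \frac{3}{2 y} + \frac{y}{20}\right) = -3 - \frac{3}{2 y} + \frac{y}{20}$)
$\left(1 q{\left(- 3 \left(0 + 5\right) \right)} - 5\right) \left(11 - 15\right) = \left(1 \frac{-30 + - 3 \left(0 + 5\right) \left(-60 - 3 \left(0 + 5\right)\right)}{20 \left(- 3 \left(0 + 5\right)\right)} - 5\right) \left(11 - 15\right) = \left(1 \frac{-30 + \left(-3\right) 5 \left(-60 - 15\right)}{20 \left(\left(-3\right) 5\right)} - 5\right) \left(-4\right) = \left(1 \frac{-30 - 15 \left(-60 - 15\right)}{20 \left(-15\right)} - 5\right) \left(-4\right) = \left(1 \cdot \frac{1}{20} \left(- \frac{1}{15}\right) \left(-30 - -1125\right) - 5\right) \left(-4\right) = \left(1 \cdot \frac{1}{20} \left(- \frac{1}{15}\right) \left(-30 + 1125\right) - 5\right) \left(-4\right) = \left(1 \cdot \frac{1}{20} \left(- \frac{1}{15}\right) 1095 - 5\right) \left(-4\right) = \left(1 \left(- \frac{73}{20}\right) - 5\right) \left(-4\right) = \left(- \frac{73}{20} - 5\right) \left(-4\right) = \left(- \frac{173}{20}\right) \left(-4\right) = \frac{173}{5}$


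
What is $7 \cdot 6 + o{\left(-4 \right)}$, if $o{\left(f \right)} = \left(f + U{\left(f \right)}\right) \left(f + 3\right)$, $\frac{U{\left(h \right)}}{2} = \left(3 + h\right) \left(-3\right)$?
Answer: $40$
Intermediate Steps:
$U{\left(h \right)} = -18 - 6 h$ ($U{\left(h \right)} = 2 \left(3 + h\right) \left(-3\right) = 2 \left(-9 - 3 h\right) = -18 - 6 h$)
$o{\left(f \right)} = \left(-18 - 5 f\right) \left(3 + f\right)$ ($o{\left(f \right)} = \left(f - \left(18 + 6 f\right)\right) \left(f + 3\right) = \left(-18 - 5 f\right) \left(3 + f\right)$)
$7 \cdot 6 + o{\left(-4 \right)} = 7 \cdot 6 - \left(-78 + 80\right) = 42 - 2 = 40$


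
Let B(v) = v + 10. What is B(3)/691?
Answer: 13/691 ≈ 0.018813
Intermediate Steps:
B(v) = 10 + v
B(3)/691 = (10 + 3)/691 = 13*(1/691) = 13/691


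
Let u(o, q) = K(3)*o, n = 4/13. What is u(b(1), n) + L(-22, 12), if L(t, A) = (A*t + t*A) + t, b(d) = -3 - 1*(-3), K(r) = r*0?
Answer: -550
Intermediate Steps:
K(r) = 0
n = 4/13 (n = 4*(1/13) = 4/13 ≈ 0.30769)
b(d) = 0 (b(d) = -3 + 3 = 0)
L(t, A) = t + 2*A*t (L(t, A) = (A*t + A*t) + t = 2*A*t + t = t + 2*A*t)
u(o, q) = 0 (u(o, q) = 0*o = 0)
u(b(1), n) + L(-22, 12) = 0 - 22*(1 + 2*12) = 0 - 22*(1 + 24) = 0 - 22*25 = 0 - 550 = -550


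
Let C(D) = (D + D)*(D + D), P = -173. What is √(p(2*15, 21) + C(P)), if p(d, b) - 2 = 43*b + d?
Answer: √120651 ≈ 347.35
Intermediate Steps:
C(D) = 4*D² (C(D) = (2*D)*(2*D) = 4*D²)
p(d, b) = 2 + d + 43*b (p(d, b) = 2 + (43*b + d) = 2 + (d + 43*b) = 2 + d + 43*b)
√(p(2*15, 21) + C(P)) = √((2 + 2*15 + 43*21) + 4*(-173)²) = √((2 + 30 + 903) + 4*29929) = √(935 + 119716) = √120651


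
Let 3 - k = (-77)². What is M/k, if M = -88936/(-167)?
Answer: -44468/494821 ≈ -0.089867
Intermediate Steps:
M = 88936/167 (M = -88936*(-1/167) = 88936/167 ≈ 532.55)
k = -5926 (k = 3 - 1*(-77)² = 3 - 1*5929 = 3 - 5929 = -5926)
M/k = (88936/167)/(-5926) = (88936/167)*(-1/5926) = -44468/494821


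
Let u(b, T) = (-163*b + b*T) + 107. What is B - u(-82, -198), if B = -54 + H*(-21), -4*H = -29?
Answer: -119661/4 ≈ -29915.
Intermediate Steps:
H = 29/4 (H = -¼*(-29) = 29/4 ≈ 7.2500)
u(b, T) = 107 - 163*b + T*b (u(b, T) = (-163*b + T*b) + 107 = 107 - 163*b + T*b)
B = -825/4 (B = -54 + (29/4)*(-21) = -54 - 609/4 = -825/4 ≈ -206.25)
B - u(-82, -198) = -825/4 - (107 - 163*(-82) - 198*(-82)) = -825/4 - (107 + 13366 + 16236) = -825/4 - 1*29709 = -825/4 - 29709 = -119661/4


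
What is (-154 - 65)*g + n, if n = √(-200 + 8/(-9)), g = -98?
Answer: 21462 + 4*I*√113/3 ≈ 21462.0 + 14.174*I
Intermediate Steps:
n = 4*I*√113/3 (n = √(-200 - ⅑*8) = √(-200 - 8/9) = √(-1808/9) = 4*I*√113/3 ≈ 14.174*I)
(-154 - 65)*g + n = (-154 - 65)*(-98) + 4*I*√113/3 = -219*(-98) + 4*I*√113/3 = 21462 + 4*I*√113/3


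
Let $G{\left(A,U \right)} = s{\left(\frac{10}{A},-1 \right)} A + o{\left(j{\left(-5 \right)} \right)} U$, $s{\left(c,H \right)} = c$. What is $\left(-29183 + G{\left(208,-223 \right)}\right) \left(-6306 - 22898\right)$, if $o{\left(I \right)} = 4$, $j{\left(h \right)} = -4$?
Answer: $878018260$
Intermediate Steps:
$G{\left(A,U \right)} = 10 + 4 U$ ($G{\left(A,U \right)} = \frac{10}{A} A + 4 U = 10 + 4 U$)
$\left(-29183 + G{\left(208,-223 \right)}\right) \left(-6306 - 22898\right) = \left(-29183 + \left(10 + 4 \left(-223\right)\right)\right) \left(-6306 - 22898\right) = \left(-29183 + \left(10 - 892\right)\right) \left(-29204\right) = \left(-29183 - 882\right) \left(-29204\right) = \left(-30065\right) \left(-29204\right) = 878018260$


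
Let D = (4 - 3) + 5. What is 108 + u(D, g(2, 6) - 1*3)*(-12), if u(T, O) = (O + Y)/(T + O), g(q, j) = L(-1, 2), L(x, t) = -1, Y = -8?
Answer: 180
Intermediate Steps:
g(q, j) = -1
D = 6 (D = 1 + 5 = 6)
u(T, O) = (-8 + O)/(O + T) (u(T, O) = (O - 8)/(T + O) = (-8 + O)/(O + T))
108 + u(D, g(2, 6) - 1*3)*(-12) = 108 + ((-8 + (-1 - 1*3))/((-1 - 1*3) + 6))*(-12) = 108 + ((-8 + (-1 - 3))/((-1 - 3) + 6))*(-12) = 108 + ((-8 - 4)/(-4 + 6))*(-12) = 108 + (-12/2)*(-12) = 108 + ((½)*(-12))*(-12) = 108 - 6*(-12) = 108 + 72 = 180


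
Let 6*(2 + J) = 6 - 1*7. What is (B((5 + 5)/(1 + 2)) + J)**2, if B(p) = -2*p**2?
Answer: 192721/324 ≈ 594.82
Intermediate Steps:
J = -13/6 (J = -2 + (6 - 1*7)/6 = -2 + (6 - 7)/6 = -2 + (1/6)*(-1) = -2 - 1/6 = -13/6 ≈ -2.1667)
(B((5 + 5)/(1 + 2)) + J)**2 = (-2*(5 + 5)**2/(1 + 2)**2 - 13/6)**2 = (-2*(10/3)**2 - 13/6)**2 = (-2*100/9 - 13/6)**2 = (-200/9 - 13/6)**2 = (-439/18)**2 = 192721/324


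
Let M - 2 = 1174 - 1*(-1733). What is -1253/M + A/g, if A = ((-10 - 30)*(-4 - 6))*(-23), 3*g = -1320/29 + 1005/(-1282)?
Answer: 198853682653/333833931 ≈ 595.67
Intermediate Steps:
g = -573795/37178 (g = (-1320/29 + 1005/(-1282))/3 = (-1320*1/29 + 1005*(-1/1282))/3 = (-1320/29 - 1005/1282)/3 = (⅓)*(-1721385/37178) = -573795/37178 ≈ -15.434)
M = 2909 (M = 2 + (1174 - 1*(-1733)) = 2 + (1174 + 1733) = 2 + 2907 = 2909)
A = -9200 (A = -40*(-10)*(-23) = 400*(-23) = -9200)
-1253/M + A/g = -1253/2909 - 9200/(-573795/37178) = -1253*1/2909 - 9200*(-37178/573795) = -1253/2909 + 68407520/114759 = 198853682653/333833931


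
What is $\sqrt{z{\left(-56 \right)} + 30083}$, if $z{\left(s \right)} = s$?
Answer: $\sqrt{30027} \approx 173.28$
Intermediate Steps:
$\sqrt{z{\left(-56 \right)} + 30083} = \sqrt{-56 + 30083} = \sqrt{30027}$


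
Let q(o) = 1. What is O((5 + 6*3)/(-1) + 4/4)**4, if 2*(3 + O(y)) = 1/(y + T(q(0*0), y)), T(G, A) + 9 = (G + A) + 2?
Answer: 8208541201/100000000 ≈ 82.085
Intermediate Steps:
T(G, A) = -7 + A + G (T(G, A) = -9 + ((G + A) + 2) = -9 + ((A + G) + 2) = -9 + (2 + A + G) = -7 + A + G)
O(y) = -3 + 1/(2*(-6 + 2*y)) (O(y) = -3 + 1/(2*(y + (-7 + y + 1))) = -3 + 1/(2*(y + (-6 + y))) = -3 + 1/(2*(-6 + 2*y)))
O((5 + 6*3)/(-1) + 4/4)**4 = ((37 - 12*((5 + 6*3)/(-1) + 4/4))/(4*(-3 + ((5 + 6*3)/(-1) + 4/4))))**4 = ((37 - 12*((5 + 18)*(-1) + 4*(1/4)))/(4*(-3 + ((5 + 18)*(-1) + 4*(1/4)))))**4 = ((37 - 12*(23*(-1) + 1))/(4*(-3 + (23*(-1) + 1))))**4 = ((37 - 12*(-23 + 1))/(4*(-3 + (-23 + 1))))**4 = ((37 - 12*(-22))/(4*(-3 - 22)))**4 = ((1/4)*(37 + 264)/(-25))**4 = ((1/4)*(-1/25)*301)**4 = (-301/100)**4 = 8208541201/100000000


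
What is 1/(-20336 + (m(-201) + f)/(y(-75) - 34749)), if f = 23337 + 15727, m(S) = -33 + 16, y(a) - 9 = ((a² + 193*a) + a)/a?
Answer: -34621/704091703 ≈ -4.9171e-5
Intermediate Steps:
y(a) = 9 + (a² + 194*a)/a (y(a) = 9 + ((a² + 193*a) + a)/a = 9 + (a² + 194*a)/a)
m(S) = -17
f = 39064
1/(-20336 + (m(-201) + f)/(y(-75) - 34749)) = 1/(-20336 + (-17 + 39064)/((203 - 75) - 34749)) = 1/(-20336 + 39047/(128 - 34749)) = 1/(-20336 + 39047/(-34621)) = 1/(-20336 + 39047*(-1/34621)) = 1/(-20336 - 39047/34621) = 1/(-704091703/34621) = -34621/704091703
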